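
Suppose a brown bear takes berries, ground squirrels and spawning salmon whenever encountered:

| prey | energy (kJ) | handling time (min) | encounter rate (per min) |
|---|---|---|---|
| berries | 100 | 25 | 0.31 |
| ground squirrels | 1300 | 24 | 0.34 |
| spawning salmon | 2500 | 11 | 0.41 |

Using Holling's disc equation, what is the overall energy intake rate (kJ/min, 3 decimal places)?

69.935 kJ/min

R = Σλ_iE_i / (1 + Σλ_ih_i)
Numerator: 0.31×100 + 0.34×1300 + 0.41×2500 = 1498
Denominator: 1 + 0.31×25 + 0.34×24 + 0.41×11 = 21.42
R = 1498/21.42 = 69.93 kJ/min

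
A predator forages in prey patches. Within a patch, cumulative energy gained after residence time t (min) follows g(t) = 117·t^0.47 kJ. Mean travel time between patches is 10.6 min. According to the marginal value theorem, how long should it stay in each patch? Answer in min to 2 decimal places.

Maximise g(t)/(T+t): set derivative to zero → g'(t)(T+t) = g(t).
g'(t) = 0.47·117·t^-0.53. Setting 0.47·117·t^-0.53 = 117·t^0.47/(10.6+t) gives 0.47(10.6+t) = t, so 0.53·t = 0.47×10.6.
t* = 0.47×10.6/0.53 = 9.4 min.

9.40 min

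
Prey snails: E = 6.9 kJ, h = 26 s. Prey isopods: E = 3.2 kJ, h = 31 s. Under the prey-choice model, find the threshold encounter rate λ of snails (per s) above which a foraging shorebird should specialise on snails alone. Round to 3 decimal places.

0.024 per s

Drop isopods once their profitability E₂/h₂ falls below the rate achievable on snails alone: E₂/h₂ = λE₁/(1 + λh₁).
Solve for λ: λE₁h₂ = E₂(1 + λh₁) → λ(E₁h₂ − E₂h₁) = E₂ → λ = E₂/(E₁h₂ − E₂h₁).
λ = 3.2/(6.9×31 − 3.2×26) = 3.2/130.7 = 0.02448 per s.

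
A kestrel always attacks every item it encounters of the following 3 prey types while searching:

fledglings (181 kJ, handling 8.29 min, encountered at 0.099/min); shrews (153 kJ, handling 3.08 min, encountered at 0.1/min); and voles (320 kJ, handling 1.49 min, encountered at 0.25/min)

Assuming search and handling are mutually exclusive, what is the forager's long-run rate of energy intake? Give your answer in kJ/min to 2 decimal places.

Energy encountered per unit search time: 0.099×181 + 0.1×153 + 0.25×320 = 113.2 kJ/min.
Handling time per unit search time: 0.099×8.29 + 0.1×3.08 + 0.25×1.49 = 1.501.
Rate = 113.2/(1 + 1.501) = 45.27 kJ/min.

45.27 kJ/min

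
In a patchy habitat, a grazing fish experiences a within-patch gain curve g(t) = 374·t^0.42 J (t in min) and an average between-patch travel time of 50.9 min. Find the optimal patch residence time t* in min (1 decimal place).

36.9 min

Maximise g(t)/(T+t): set derivative to zero → g'(t)(T+t) = g(t).
g'(t) = 0.42·374·t^-0.58. Setting 0.42·374·t^-0.58 = 374·t^0.42/(50.9+t) gives 0.42(50.9+t) = t, so 0.58·t = 0.42×50.9.
t* = 0.42×50.9/0.58 = 36.86 min.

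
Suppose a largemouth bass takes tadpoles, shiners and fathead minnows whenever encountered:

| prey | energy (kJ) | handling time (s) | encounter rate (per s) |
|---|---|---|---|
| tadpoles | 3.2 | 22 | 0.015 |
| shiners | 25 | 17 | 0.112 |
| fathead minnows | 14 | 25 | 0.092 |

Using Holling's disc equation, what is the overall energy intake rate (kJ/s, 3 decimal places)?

0.747 kJ/s

R = Σλ_iE_i / (1 + Σλ_ih_i)
Numerator: 0.015×3.2 + 0.112×25 + 0.092×14 = 4.136
Denominator: 1 + 0.015×22 + 0.112×17 + 0.092×25 = 5.534
R = 4.136/5.534 = 0.7474 kJ/s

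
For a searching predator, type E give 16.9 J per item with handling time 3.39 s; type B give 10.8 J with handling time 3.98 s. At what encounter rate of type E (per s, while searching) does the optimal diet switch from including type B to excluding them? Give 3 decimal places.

0.352 per s

The zero-one rule: include type B iff E₂/h₂ > λE₁/(1+λh₁). Equality gives the switch point.
λE₁h₂ = E₂ + λE₂h₁ ⇒ λ = E₂/(E₁h₂ − E₂h₁) = 10.8/(67.26 − 36.61) = 0.3524 per s.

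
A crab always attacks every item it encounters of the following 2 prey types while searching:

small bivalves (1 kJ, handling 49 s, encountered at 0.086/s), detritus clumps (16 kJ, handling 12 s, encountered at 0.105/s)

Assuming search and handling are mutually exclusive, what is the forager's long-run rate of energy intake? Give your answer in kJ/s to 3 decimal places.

Energy encountered per unit search time: 0.086×1 + 0.105×16 = 1.766 kJ/s.
Handling time per unit search time: 0.086×49 + 0.105×12 = 5.474.
Rate = 1.766/(1 + 5.474) = 0.2728 kJ/s.

0.273 kJ/s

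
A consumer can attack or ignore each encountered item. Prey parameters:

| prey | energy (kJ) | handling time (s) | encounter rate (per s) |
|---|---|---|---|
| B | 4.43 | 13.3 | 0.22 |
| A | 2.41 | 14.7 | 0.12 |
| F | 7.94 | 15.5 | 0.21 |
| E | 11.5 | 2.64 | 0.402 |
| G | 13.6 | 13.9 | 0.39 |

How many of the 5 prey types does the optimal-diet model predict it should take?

Rank by E/h (kJ/s): E 4.36, G 0.978, F 0.512, B 0.333, A 0.164. Include each in turn until the next type's E/h falls below the running intake rate.
Rate on top 1: 2.243. G: 0.978 < 2.243 → exclude; stop.
Optimal diet: E — 1 of 5 types.

1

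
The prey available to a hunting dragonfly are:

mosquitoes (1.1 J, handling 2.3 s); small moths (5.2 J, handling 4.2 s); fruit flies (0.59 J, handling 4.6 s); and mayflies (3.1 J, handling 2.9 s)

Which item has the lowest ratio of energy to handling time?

fruit flies

Profitability E/h (J/s): mosquitoes = 1.1/2.3 = 0.478, small moths = 5.2/4.2 = 1.24, fruit flies = 0.59/4.6 = 0.128, mayflies = 3.1/2.9 = 1.07.
Ranked: small moths > mayflies > mosquitoes > fruit flies.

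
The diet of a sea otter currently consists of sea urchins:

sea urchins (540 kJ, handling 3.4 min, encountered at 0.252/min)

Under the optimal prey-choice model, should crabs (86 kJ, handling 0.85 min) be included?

Yes

Current rate: (0.252×540)/(1 + 0.252×3.4) = 73.29 kJ/min.
Profitability of crabs: 86/0.85 = 101.2 kJ/min.
101.2 > 73.29, so adding crabs raises the average — include it.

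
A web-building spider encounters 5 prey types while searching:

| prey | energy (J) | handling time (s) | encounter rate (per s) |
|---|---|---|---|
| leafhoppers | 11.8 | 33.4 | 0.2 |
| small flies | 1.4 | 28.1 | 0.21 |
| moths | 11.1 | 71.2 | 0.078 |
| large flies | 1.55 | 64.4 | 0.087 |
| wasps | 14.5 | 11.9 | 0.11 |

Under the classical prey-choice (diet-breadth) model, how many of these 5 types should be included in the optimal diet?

E/h in descending order: wasps 1.22, leafhoppers 0.353, moths 0.156, small flies 0.0498, large flies 0.0241 J/s. The optimal diet is the largest prefix of this list for which every included type satisfies E_i/h_i > R on the types above it.
Rate on top 1: 0.6908. leafhoppers: 0.353 < 0.6908 → exclude; stop.
Optimal diet: wasps — 1 of 5 types.

1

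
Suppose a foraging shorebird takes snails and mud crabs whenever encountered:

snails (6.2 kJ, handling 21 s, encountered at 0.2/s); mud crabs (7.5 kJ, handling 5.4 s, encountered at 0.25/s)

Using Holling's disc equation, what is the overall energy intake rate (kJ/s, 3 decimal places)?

R = Σλ_iE_i / (1 + Σλ_ih_i)
Numerator: 0.2×6.2 + 0.25×7.5 = 3.115
Denominator: 1 + 0.2×21 + 0.25×5.4 = 6.55
R = 3.115/6.55 = 0.4756 kJ/s

0.476 kJ/s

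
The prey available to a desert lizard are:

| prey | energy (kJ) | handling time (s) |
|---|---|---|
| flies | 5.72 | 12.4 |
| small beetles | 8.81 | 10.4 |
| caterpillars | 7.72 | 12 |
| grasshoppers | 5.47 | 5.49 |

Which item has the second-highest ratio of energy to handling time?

small beetles

Profitability E/h (kJ/s): flies = 5.72/12.4 = 0.461, small beetles = 8.81/10.4 = 0.847, caterpillars = 7.72/12 = 0.643, grasshoppers = 5.47/5.49 = 0.996.
Ranked: grasshoppers > small beetles > caterpillars > flies.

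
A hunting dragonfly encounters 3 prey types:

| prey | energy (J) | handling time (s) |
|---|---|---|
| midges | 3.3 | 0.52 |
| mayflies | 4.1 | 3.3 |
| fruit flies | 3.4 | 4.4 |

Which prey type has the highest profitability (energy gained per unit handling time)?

midges

Profitability E/h (J/s): midges = 3.3/0.52 = 6.35, mayflies = 4.1/3.3 = 1.24, fruit flies = 3.4/4.4 = 0.773.
Ranked: midges > mayflies > fruit flies.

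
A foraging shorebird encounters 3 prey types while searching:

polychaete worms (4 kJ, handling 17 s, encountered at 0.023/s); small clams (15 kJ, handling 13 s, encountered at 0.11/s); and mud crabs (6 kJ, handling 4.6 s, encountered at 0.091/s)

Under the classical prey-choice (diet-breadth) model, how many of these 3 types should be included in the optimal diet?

2

Profitabilities (E/h, kJ/s): mud crabs 1.3, small clams 1.15, polychaete worms 0.235. Add prey in this order while the next type's profitability exceeds the intake rate on those already taken.
Rate on top 1: 0.3849. small clams: 1.15 > 0.3849 → include.
Rate on top 2: 0.7709. polychaete worms: 0.235 < 0.7709 → exclude; stop.
Optimal diet: mud crabs, small clams — 2 of 3 types.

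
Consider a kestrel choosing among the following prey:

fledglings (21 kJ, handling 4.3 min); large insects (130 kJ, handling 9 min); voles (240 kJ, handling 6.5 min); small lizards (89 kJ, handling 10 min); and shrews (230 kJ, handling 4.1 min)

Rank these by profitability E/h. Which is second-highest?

In descending order of E/h:
shrews: 230/4.1 = 56.1 kJ/min
voles: 240/6.5 = 36.9 kJ/min
large insects: 130/9 = 14.4 kJ/min
small lizards: 89/10 = 8.9 kJ/min
fledglings: 21/4.3 = 4.88 kJ/min

voles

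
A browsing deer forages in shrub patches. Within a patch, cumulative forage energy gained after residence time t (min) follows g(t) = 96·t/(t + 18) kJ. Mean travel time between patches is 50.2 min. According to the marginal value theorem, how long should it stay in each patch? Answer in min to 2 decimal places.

30.06 min

By the marginal value theorem, leave when the instantaneous gain rate g'(t) equals the habitat-wide average g(t)/(T + t).
g'(t) = 96·18/(t + 18)². Setting 96·18/(t+18)² = 96t/[(t+18)(50.2+t)] gives 18(50.2+t) = t(t+18), so t² = 18×50.2 = 903.6.
t* = √903.6 = 30.06 min.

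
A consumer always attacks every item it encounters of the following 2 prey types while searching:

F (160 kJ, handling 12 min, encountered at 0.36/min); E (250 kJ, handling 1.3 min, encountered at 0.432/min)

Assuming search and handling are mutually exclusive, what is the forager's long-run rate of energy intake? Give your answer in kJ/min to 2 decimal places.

28.16 kJ/min

R = Σλ_iE_i / (1 + Σλ_ih_i)
Numerator: 0.36×160 + 0.432×250 = 165.6
Denominator: 1 + 0.36×12 + 0.432×1.3 = 5.882
R = 165.6/5.882 = 28.16 kJ/min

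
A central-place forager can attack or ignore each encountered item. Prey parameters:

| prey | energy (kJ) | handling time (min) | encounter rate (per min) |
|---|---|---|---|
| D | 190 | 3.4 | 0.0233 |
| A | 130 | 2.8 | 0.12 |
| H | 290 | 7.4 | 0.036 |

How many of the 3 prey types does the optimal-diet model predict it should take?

3

E/h in descending order: D 55.9, A 46.4, H 39.2 kJ/min. The optimal diet is the largest prefix of this list for which every included type satisfies E_i/h_i > R on the types above it.
Rate on top 1: 4.102. A: 46.4 > 4.102 → include.
Rate on top 2: 14.15. H: 39.2 > 14.15 → include.
Optimal diet: D, A, H — 3 of 3 types.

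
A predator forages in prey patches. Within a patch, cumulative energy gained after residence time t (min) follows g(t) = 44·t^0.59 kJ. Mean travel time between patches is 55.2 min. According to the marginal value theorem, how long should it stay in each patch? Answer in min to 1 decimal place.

79.4 min

By the marginal value theorem, leave when the instantaneous gain rate g'(t) equals the habitat-wide average g(t)/(T + t).
g'(t) = 0.59·44·t^-0.41. Setting 0.59·44·t^-0.41 = 44·t^0.59/(55.2+t) gives 0.59(55.2+t) = t, so 0.41·t = 0.59×55.2.
t* = 0.59×55.2/0.41 = 79.43 min.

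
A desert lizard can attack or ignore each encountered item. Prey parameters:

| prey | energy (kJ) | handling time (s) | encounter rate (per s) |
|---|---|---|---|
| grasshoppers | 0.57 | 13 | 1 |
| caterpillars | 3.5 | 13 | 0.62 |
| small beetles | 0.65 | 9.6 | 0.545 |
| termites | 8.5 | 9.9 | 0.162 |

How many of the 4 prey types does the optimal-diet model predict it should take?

1

Rank by E/h (kJ/s): termites 0.859, caterpillars 0.269, small beetles 0.0677, grasshoppers 0.0438. Include each in turn until the next type's E/h falls below the running intake rate.
Rate on top 1: 0.5288. caterpillars: 0.269 < 0.5288 → exclude; stop.
Optimal diet: termites — 1 of 4 types.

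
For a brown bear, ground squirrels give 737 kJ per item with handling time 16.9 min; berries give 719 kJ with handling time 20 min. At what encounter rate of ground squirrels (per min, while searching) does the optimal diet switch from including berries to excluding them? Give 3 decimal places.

The zero-one rule: include berries iff E₂/h₂ > λE₁/(1+λh₁). Equality gives the switch point.
λE₁h₂ = E₂ + λE₂h₁ ⇒ λ = E₂/(E₁h₂ − E₂h₁) = 719/(1.474e+04 − 1.215e+04) = 0.2777 per min.

0.278 per min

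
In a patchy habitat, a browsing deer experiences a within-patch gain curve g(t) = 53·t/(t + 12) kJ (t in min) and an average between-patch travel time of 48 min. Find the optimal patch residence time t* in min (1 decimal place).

24.0 min

Optimal t* satisfies g'(t*) = g(t*)/(T + t*).
g'(t) = 53·12/(t + 12)². Setting 53·12/(t+12)² = 53t/[(t+12)(48+t)] gives 12(48+t) = t(t+12), so t² = 12×48 = 576.
t* = √576 = 24 min.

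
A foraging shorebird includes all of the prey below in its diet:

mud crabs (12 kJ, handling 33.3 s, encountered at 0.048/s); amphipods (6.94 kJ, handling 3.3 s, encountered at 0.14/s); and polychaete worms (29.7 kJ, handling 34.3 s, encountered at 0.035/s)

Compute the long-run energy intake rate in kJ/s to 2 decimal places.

Energy encountered per unit search time: 0.048×12 + 0.14×6.94 + 0.035×29.7 = 2.587 kJ/s.
Handling time per unit search time: 0.048×33.3 + 0.14×3.3 + 0.035×34.3 = 3.261.
Rate = 2.587/(1 + 3.261) = 0.6072 kJ/s.

0.61 kJ/s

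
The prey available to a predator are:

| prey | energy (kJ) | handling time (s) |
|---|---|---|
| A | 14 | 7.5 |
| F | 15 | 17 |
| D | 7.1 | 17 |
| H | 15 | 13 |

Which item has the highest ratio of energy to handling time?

A

In descending order of E/h:
A: 14/7.5 = 1.87 kJ/s
H: 15/13 = 1.15 kJ/s
F: 15/17 = 0.882 kJ/s
D: 7.1/17 = 0.418 kJ/s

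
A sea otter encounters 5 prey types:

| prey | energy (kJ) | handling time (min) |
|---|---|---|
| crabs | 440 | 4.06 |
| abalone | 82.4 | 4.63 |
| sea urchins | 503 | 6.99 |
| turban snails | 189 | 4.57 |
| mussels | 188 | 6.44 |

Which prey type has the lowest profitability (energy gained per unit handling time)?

abalone

Profitability E/h (kJ/min): crabs = 440/4.06 = 108, abalone = 82.4/4.63 = 17.8, sea urchins = 503/6.99 = 72, turban snails = 189/4.57 = 41.4, mussels = 188/6.44 = 29.2.
Ranked: crabs > sea urchins > turban snails > mussels > abalone.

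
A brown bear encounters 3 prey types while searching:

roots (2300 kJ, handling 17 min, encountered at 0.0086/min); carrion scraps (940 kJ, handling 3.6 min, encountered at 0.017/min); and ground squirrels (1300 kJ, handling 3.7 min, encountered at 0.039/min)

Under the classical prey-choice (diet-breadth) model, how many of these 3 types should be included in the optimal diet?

Profitabilities (E/h, kJ/min): ground squirrels 351, carrion scraps 261, roots 135. Add prey in this order while the next type's profitability exceeds the intake rate on those already taken.
Rate on top 1: 44.31. carrion scraps: 261 > 44.31 → include.
Rate on top 2: 55.31. roots: 135 > 55.31 → include.
Optimal diet: ground squirrels, carrion scraps, roots — 3 of 3 types.

3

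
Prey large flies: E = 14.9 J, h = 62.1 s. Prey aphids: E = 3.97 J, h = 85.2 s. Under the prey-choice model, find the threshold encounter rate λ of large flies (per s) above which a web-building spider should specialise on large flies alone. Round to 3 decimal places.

0.004 per s

Drop aphids once their profitability E₂/h₂ falls below the rate achievable on large flies alone: E₂/h₂ = λE₁/(1 + λh₁).
Solve for λ: λE₁h₂ = E₂(1 + λh₁) → λ(E₁h₂ − E₂h₁) = E₂ → λ = E₂/(E₁h₂ − E₂h₁).
λ = 3.97/(14.9×85.2 − 3.97×62.1) = 3.97/1023 = 0.003881 per s.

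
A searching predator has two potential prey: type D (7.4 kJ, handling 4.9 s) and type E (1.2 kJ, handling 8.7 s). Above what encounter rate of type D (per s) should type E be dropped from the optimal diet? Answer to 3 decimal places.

The zero-one rule: include type E iff E₂/h₂ > λE₁/(1+λh₁). Equality gives the switch point.
λE₁h₂ = E₂ + λE₂h₁ ⇒ λ = E₂/(E₁h₂ − E₂h₁) = 1.2/(64.38 − 5.88) = 0.02051 per s.

0.021 per s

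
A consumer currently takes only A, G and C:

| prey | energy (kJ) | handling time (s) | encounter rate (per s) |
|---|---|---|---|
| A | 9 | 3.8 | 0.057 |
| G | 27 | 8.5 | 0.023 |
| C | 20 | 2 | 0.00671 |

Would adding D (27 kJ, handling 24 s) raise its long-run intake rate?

Yes

Intake rate on the current diet: R = (0.057×9 + 0.023×27 + 0.00671×20) / (1 + 0.057×3.8 + 0.023×8.5 + 0.00671×2) = 1.268/1.426 = 0.8896 kJ/s.
Profitability of D: 27/24 = 1.125 kJ/s.
1.125 > 0.8896, so adding D raises the average — include it.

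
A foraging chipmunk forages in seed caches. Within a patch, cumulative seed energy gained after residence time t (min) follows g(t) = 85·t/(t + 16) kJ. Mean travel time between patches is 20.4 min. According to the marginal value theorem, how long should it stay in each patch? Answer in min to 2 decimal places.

Maximise g(t)/(T+t): set derivative to zero → g'(t)(T+t) = g(t).
g'(t) = 85·16/(t + 16)². Setting 85·16/(t+16)² = 85t/[(t+16)(20.4+t)] gives 16(20.4+t) = t(t+16), so t² = 16×20.4 = 326.4.
t* = √326.4 = 18.07 min.

18.07 min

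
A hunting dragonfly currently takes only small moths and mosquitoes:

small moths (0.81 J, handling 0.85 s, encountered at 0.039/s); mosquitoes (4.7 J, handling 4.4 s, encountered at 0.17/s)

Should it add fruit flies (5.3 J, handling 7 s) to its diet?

Yes

Current rate: (0.039×0.81 + 0.17×4.7)/(1 + 0.039×0.85 + 0.17×4.4) = 0.4663 J/s.
Profitability of fruit flies: 5.3/7 = 0.7571 J/s.
0.7571 > 0.4663, so adding fruit flies raises the average — include it.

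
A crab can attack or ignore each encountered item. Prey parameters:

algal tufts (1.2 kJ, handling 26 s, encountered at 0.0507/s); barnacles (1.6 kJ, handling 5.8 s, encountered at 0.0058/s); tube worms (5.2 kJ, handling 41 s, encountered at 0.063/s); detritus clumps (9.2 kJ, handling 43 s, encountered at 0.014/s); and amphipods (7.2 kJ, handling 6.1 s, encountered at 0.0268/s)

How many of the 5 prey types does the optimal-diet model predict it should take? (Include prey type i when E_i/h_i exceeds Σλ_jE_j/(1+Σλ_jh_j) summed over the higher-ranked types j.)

Profitabilities (E/h, kJ/s): amphipods 1.18, barnacles 0.276, detritus clumps 0.214, tube worms 0.127, algal tufts 0.0462. Add prey in this order while the next type's profitability exceeds the intake rate on those already taken.
Rate on top 1: 0.1658. barnacles: 0.276 > 0.1658 → include.
Rate on top 2: 0.1689. detritus clumps: 0.214 > 0.1689 → include.
Rate on top 3: 0.184. tube worms: 0.127 < 0.184 → exclude; stop.
Optimal diet: amphipods, barnacles, detritus clumps — 3 of 5 types.

3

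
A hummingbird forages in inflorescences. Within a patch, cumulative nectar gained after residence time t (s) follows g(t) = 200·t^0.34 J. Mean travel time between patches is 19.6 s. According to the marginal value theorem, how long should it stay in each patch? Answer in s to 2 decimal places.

10.10 s

Maximise g(t)/(T+t): set derivative to zero → g'(t)(T+t) = g(t).
g'(t) = 0.34·200·t^-0.66. Setting 0.34·200·t^-0.66 = 200·t^0.34/(19.6+t) gives 0.34(19.6+t) = t, so 0.66·t = 0.34×19.6.
t* = 0.34×19.6/0.66 = 10.1 s.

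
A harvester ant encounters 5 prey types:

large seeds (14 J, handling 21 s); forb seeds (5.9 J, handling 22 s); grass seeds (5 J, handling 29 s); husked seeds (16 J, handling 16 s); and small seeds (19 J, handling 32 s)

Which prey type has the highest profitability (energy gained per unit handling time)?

Profitability E/h (J/s): large seeds = 14/21 = 0.667, forb seeds = 5.9/22 = 0.268, grass seeds = 5/29 = 0.172, husked seeds = 16/16 = 1, small seeds = 19/32 = 0.594.
Ranked: husked seeds > large seeds > small seeds > forb seeds > grass seeds.

husked seeds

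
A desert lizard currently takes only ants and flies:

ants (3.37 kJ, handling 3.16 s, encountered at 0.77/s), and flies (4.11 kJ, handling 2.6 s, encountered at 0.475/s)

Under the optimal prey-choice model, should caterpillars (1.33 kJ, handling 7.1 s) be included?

On ants and flies alone, R = ΣλE/(1+Σλh) = 4.547/4.668 = 0.9741 kJ/s.
Profitability of caterpillars: 1.33/7.1 = 0.1873 kJ/s.
0.1873 < 0.9741, so adding caterpillars would lower the average — exclude it.

No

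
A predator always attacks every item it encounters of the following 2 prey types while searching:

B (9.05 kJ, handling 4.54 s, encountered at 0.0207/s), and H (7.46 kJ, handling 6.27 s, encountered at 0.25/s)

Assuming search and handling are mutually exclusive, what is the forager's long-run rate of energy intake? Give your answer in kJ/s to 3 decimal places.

0.771 kJ/s

R = (0.0207×9.05 + 0.25×7.46) / (1 + 0.0207×4.54 + 0.25×6.27) = 2.052/2.661 = 0.7711 kJ/s.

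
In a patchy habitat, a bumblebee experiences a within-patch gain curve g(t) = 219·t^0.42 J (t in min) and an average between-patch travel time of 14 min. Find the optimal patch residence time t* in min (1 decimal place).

10.1 min

By the marginal value theorem, leave when the instantaneous gain rate g'(t) equals the habitat-wide average g(t)/(T + t).
g'(t) = 0.42·219·t^-0.58. Setting 0.42·219·t^-0.58 = 219·t^0.42/(14+t) gives 0.42(14+t) = t, so 0.58·t = 0.42×14.
t* = 0.42×14/0.58 = 10.14 min.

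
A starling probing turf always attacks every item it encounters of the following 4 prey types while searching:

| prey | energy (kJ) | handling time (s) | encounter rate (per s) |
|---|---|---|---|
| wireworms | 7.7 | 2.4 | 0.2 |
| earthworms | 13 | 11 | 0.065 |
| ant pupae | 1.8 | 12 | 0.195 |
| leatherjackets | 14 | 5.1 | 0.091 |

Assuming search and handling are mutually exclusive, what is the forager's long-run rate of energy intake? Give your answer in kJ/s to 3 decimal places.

0.802 kJ/s

R = (0.2×7.7 + 0.065×13 + 0.195×1.8 + 0.091×14) / (1 + 0.2×2.4 + 0.065×11 + 0.195×12 + 0.091×5.1) = 4.01/4.999 = 0.8021 kJ/s.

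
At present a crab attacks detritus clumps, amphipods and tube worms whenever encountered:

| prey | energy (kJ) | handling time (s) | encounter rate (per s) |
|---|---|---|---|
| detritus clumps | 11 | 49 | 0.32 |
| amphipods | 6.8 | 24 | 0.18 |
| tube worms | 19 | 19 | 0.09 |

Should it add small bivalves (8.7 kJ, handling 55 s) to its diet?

No

Intake rate on the current diet: R = (0.32×11 + 0.18×6.8 + 0.09×19) / (1 + 0.32×49 + 0.18×24 + 0.09×19) = 6.454/22.71 = 0.2842 kJ/s.
small bivalves: E/h = 8.7/55 = 0.1582 kJ/s.
0.1582 < 0.2842, so adding small bivalves would lower the average — exclude it.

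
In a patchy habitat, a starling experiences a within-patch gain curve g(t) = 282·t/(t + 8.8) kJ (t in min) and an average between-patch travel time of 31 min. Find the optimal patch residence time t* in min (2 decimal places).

Maximise g(t)/(T+t): set derivative to zero → g'(t)(T+t) = g(t).
g'(t) = 282·8.8/(t + 8.8)². Setting 282·8.8/(t+8.8)² = 282t/[(t+8.8)(31+t)] gives 8.8(31+t) = t(t+8.8), so t² = 8.8×31 = 272.8.
t* = √272.8 = 16.52 min.

16.52 min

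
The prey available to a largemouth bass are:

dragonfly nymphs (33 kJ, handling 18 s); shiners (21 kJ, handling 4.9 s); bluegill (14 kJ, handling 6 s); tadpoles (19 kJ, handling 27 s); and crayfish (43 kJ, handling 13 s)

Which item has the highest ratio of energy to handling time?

Profitability E/h (kJ/s): dragonfly nymphs = 33/18 = 1.83, shiners = 21/4.9 = 4.29, bluegill = 14/6 = 2.33, tadpoles = 19/27 = 0.704, crayfish = 43/13 = 3.31.
Ranked: shiners > crayfish > bluegill > dragonfly nymphs > tadpoles.

shiners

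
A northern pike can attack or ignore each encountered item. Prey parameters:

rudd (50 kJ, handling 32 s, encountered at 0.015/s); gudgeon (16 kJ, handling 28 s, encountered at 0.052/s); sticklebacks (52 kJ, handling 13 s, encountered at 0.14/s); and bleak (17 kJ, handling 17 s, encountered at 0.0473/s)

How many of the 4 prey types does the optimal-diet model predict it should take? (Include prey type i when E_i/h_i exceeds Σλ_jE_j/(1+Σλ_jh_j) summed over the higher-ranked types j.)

E/h in descending order: sticklebacks 4, rudd 1.56, bleak 1, gudgeon 0.571 kJ/s. The optimal diet is the largest prefix of this list for which every included type satisfies E_i/h_i > R on the types above it.
Rate on top 1: 2.582. rudd: 1.56 < 2.582 → exclude; stop.
Optimal diet: sticklebacks — 1 of 4 types.

1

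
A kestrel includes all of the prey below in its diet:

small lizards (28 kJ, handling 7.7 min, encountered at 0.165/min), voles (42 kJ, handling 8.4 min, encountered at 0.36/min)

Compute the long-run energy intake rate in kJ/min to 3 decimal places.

R = (0.165×28 + 0.36×42) / (1 + 0.165×7.7 + 0.36×8.4) = 19.74/5.295 = 3.728 kJ/min.

3.728 kJ/min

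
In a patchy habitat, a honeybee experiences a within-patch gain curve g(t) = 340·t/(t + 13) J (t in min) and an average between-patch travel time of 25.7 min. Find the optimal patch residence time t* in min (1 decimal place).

18.3 min

Maximise g(t)/(T+t): set derivative to zero → g'(t)(T+t) = g(t).
g'(t) = 340·13/(t + 13)². Setting 340·13/(t+13)² = 340t/[(t+13)(25.7+t)] gives 13(25.7+t) = t(t+13), so t² = 13×25.7 = 334.1.
t* = √334.1 = 18.28 min.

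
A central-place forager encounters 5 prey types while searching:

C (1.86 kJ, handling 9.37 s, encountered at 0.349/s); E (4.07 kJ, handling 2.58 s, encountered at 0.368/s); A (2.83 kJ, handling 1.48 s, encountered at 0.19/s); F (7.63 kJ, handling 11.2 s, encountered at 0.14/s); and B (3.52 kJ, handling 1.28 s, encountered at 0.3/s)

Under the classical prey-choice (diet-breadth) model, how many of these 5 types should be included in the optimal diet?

3

Profitabilities (E/h, kJ/s): B 2.75, A 1.91, E 1.58, F 0.681, C 0.199. Add prey in this order while the next type's profitability exceeds the intake rate on those already taken.
Rate on top 1: 0.763. A: 1.91 > 0.763 → include.
Rate on top 2: 0.9571. E: 1.58 > 0.9571 → include.
Rate on top 3: 1.182. F: 0.681 < 1.182 → exclude; stop.
Optimal diet: B, A, E — 3 of 5 types.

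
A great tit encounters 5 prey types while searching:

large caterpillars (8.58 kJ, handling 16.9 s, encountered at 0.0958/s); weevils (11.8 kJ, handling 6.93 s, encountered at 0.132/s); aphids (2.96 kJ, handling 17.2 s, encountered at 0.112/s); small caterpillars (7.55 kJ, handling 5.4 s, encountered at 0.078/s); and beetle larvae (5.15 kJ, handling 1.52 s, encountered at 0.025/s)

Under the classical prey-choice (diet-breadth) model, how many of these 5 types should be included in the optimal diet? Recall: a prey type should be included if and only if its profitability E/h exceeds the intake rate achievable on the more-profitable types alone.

Profitabilities (E/h, kJ/s): beetle larvae 3.39, weevils 1.7, small caterpillars 1.4, large caterpillars 0.508, aphids 0.172. Add prey in this order while the next type's profitability exceeds the intake rate on those already taken.
Rate on top 1: 0.124. weevils: 1.7 > 0.124 → include.
Rate on top 2: 0.8636. small caterpillars: 1.4 > 0.8636 → include.
Rate on top 3: 0.9584. large caterpillars: 0.508 < 0.9584 → exclude; stop.
Optimal diet: beetle larvae, weevils, small caterpillars — 3 of 5 types.

3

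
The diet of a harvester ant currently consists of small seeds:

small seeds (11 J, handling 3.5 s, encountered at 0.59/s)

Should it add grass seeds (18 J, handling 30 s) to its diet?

Current rate: (0.59×11)/(1 + 0.59×3.5) = 2.117 J/s.
grass seeds: E/h = 18/30 = 0.6 J/s.
Since 0.6 < R, time spent handling grass seeds is better spent searching.

No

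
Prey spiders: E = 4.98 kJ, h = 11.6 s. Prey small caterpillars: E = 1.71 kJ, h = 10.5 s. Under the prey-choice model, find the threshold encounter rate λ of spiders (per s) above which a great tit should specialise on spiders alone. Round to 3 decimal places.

At the threshold, the rate on spiders alone equals the profitability of small caterpillars: λ·4.98/(1 + λ·11.6) = 1.71/10.5 = 0.1629.
Rearranging, λ(4.98 − 0.1629×11.6) = 0.1629, so λ = 0.1629/3.091 = 0.05269 per s.

0.053 per s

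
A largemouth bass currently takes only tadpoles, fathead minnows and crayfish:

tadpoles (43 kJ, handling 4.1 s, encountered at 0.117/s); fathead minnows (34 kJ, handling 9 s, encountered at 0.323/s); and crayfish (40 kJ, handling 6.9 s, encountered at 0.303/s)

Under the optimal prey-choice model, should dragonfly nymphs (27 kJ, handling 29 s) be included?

Current rate: (0.117×43 + 0.323×34 + 0.303×40)/(1 + 0.117×4.1 + 0.323×9 + 0.303×6.9) = 4.343 kJ/s.
dragonfly nymphs: E/h = 27/29 = 0.931 kJ/s.
Since 0.931 < R, time spent handling dragonfly nymphs is better spent searching.

No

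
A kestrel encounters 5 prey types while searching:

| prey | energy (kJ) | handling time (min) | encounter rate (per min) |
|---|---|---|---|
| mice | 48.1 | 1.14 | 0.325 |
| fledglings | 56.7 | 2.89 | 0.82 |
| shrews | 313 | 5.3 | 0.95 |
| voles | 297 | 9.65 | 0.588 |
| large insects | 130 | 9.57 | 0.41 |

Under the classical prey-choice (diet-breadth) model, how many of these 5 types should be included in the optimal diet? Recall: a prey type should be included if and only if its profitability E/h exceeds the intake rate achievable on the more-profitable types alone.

Rank by E/h (kJ/min): shrews 59.1, mice 42.2, voles 30.8, fledglings 19.6, large insects 13.6. Include each in turn until the next type's E/h falls below the running intake rate.
Rate on top 1: 49.27. mice: 42.2 < 49.27 → exclude; stop.
Optimal diet: shrews — 1 of 5 types.

1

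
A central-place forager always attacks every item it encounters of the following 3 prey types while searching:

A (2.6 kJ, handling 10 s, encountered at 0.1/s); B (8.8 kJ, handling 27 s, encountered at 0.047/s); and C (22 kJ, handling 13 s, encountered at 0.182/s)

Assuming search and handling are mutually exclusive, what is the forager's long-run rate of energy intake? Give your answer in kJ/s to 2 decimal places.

Energy encountered per unit search time: 0.1×2.6 + 0.047×8.8 + 0.182×22 = 4.678 kJ/s.
Handling time per unit search time: 0.1×10 + 0.047×27 + 0.182×13 = 4.635.
Rate = 4.678/(1 + 4.635) = 0.8301 kJ/s.

0.83 kJ/s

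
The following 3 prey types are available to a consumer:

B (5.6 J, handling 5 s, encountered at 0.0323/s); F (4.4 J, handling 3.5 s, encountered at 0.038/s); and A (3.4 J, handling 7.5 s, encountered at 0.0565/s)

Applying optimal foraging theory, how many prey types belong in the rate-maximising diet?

E/h in descending order: F 1.26, B 1.12, A 0.453 J/s. The optimal diet is the largest prefix of this list for which every included type satisfies E_i/h_i > R on the types above it.
Rate on top 1: 0.1476. B: 1.12 > 0.1476 → include.
Rate on top 2: 0.2689. A: 0.453 > 0.2689 → include.
Optimal diet: F, B, A — 3 of 3 types.

3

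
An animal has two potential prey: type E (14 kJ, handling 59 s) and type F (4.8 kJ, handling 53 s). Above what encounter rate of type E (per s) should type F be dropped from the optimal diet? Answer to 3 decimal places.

The zero-one rule: include type F iff E₂/h₂ > λE₁/(1+λh₁). Equality gives the switch point.
λE₁h₂ = E₂ + λE₂h₁ ⇒ λ = E₂/(E₁h₂ − E₂h₁) = 4.8/(742 − 283.2) = 0.01046 per s.

0.010 per s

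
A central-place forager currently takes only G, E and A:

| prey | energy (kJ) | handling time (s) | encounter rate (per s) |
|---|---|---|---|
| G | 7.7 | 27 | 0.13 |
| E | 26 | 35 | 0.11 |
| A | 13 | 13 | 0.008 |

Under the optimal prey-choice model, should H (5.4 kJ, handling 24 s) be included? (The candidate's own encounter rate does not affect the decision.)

Intake rate on the current diet: R = (0.13×7.7 + 0.11×26 + 0.008×13) / (1 + 0.13×27 + 0.11×35 + 0.008×13) = 3.965/8.464 = 0.4685 kJ/s.
Profitability of H: 5.4/24 = 0.225 kJ/s.
Since 0.225 < R, time spent handling H is better spent searching.

No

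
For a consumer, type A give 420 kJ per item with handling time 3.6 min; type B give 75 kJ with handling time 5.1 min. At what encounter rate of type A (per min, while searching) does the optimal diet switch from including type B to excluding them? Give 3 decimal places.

0.040 per min

At the threshold, the rate on type A alone equals the profitability of type B: λ·420/(1 + λ·3.6) = 75/5.1 = 14.71.
Rearranging, λ(420 − 14.71×3.6) = 14.71, so λ = 14.71/367.1 = 0.04006 per min.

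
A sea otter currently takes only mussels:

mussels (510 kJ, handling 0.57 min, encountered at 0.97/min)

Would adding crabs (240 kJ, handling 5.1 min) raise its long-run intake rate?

Intake rate on the current diet: R = (0.97×510) / (1 + 0.97×0.57) = 494.7/1.553 = 318.6 kJ/min.
Profitability of crabs: 240/5.1 = 47.06 kJ/min.
Since 47.06 < R, time spent handling crabs is better spent searching.

No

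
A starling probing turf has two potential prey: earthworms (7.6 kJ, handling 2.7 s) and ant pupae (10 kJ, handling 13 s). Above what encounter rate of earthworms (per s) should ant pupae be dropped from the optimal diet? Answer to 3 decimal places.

0.139 per s

Drop ant pupae once their profitability E₂/h₂ falls below the rate achievable on earthworms alone: E₂/h₂ = λE₁/(1 + λh₁).
Solve for λ: λE₁h₂ = E₂(1 + λh₁) → λ(E₁h₂ − E₂h₁) = E₂ → λ = E₂/(E₁h₂ − E₂h₁).
λ = 10/(7.6×13 − 10×2.7) = 10/71.8 = 0.1393 per s.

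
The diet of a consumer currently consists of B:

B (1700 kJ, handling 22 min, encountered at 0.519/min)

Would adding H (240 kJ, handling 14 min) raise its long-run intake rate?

No

Intake rate on the current diet: R = (0.519×1700) / (1 + 0.519×22) = 882.3/12.42 = 71.05 kJ/min.
Profitability of H: 240/14 = 17.14 kJ/min.
17.14 < 71.05, so adding H would lower the average — exclude it.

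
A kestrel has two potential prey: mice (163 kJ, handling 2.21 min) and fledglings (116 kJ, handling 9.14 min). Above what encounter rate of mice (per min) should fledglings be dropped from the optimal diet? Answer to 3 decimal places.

0.094 per min

Drop fledglings once their profitability E₂/h₂ falls below the rate achievable on mice alone: E₂/h₂ = λE₁/(1 + λh₁).
Solve for λ: λE₁h₂ = E₂(1 + λh₁) → λ(E₁h₂ − E₂h₁) = E₂ → λ = E₂/(E₁h₂ − E₂h₁).
λ = 116/(163×9.14 − 116×2.21) = 116/1233 = 0.09404 per min.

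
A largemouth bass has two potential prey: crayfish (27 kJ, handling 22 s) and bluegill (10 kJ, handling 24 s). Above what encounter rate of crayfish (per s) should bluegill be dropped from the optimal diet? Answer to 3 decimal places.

0.023 per s

Drop bluegill once their profitability E₂/h₂ falls below the rate achievable on crayfish alone: E₂/h₂ = λE₁/(1 + λh₁).
Solve for λ: λE₁h₂ = E₂(1 + λh₁) → λ(E₁h₂ − E₂h₁) = E₂ → λ = E₂/(E₁h₂ − E₂h₁).
λ = 10/(27×24 − 10×22) = 10/428 = 0.02336 per s.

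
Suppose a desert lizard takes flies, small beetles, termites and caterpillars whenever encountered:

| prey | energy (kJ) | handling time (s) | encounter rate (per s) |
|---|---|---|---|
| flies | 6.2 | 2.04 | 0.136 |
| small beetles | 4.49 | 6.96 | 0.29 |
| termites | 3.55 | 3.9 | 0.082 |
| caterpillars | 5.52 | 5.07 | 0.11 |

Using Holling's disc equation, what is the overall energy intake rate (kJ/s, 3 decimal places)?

0.729 kJ/s

R = Σλ_iE_i / (1 + Σλ_ih_i)
Numerator: 0.136×6.2 + 0.29×4.49 + 0.082×3.55 + 0.11×5.52 = 3.044
Denominator: 1 + 0.136×2.04 + 0.29×6.96 + 0.082×3.9 + 0.11×5.07 = 4.173
R = 3.044/4.173 = 0.7293 kJ/s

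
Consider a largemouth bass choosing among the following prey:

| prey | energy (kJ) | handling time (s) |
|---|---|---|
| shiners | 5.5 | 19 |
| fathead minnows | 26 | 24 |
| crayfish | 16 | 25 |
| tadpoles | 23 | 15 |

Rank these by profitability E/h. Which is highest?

tadpoles

Profitability E/h (kJ/s): shiners = 5.5/19 = 0.289, fathead minnows = 26/24 = 1.08, crayfish = 16/25 = 0.64, tadpoles = 23/15 = 1.53.
Ranked: tadpoles > fathead minnows > crayfish > shiners.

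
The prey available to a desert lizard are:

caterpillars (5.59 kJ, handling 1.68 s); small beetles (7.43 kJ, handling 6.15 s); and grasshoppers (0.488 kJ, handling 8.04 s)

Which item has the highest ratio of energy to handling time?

Profitability E/h (kJ/s): caterpillars = 5.59/1.68 = 3.33, small beetles = 7.43/6.15 = 1.21, grasshoppers = 0.488/8.04 = 0.0607.
Ranked: caterpillars > small beetles > grasshoppers.

caterpillars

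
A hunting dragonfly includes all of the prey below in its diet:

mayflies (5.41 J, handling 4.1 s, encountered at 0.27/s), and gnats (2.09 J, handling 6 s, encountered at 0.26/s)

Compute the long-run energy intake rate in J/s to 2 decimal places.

0.55 J/s

R = (0.27×5.41 + 0.26×2.09) / (1 + 0.27×4.1 + 0.26×6) = 2.004/3.667 = 0.5465 J/s.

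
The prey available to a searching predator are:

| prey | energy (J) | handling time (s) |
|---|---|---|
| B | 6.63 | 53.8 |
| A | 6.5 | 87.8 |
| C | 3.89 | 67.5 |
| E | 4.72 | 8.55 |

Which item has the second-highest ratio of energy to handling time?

B

Profitability E/h (J/s): B = 6.63/53.8 = 0.123, A = 6.5/87.8 = 0.074, C = 3.89/67.5 = 0.0576, E = 4.72/8.55 = 0.552.
Ranked: E > B > A > C.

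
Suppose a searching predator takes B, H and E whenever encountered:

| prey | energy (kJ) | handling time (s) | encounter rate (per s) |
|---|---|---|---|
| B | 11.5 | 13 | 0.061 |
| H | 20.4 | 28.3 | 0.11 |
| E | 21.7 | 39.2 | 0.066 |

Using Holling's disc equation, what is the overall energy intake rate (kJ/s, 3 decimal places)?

0.584 kJ/s

R = (0.061×11.5 + 0.11×20.4 + 0.066×21.7) / (1 + 0.061×13 + 0.11×28.3 + 0.066×39.2) = 4.378/7.493 = 0.5842 kJ/s.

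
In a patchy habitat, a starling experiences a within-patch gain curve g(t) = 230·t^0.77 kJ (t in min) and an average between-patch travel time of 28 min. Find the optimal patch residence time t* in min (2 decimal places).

Optimal t* satisfies g'(t*) = g(t*)/(T + t*).
g'(t) = 0.77·230·t^-0.23. Setting 0.77·230·t^-0.23 = 230·t^0.77/(28+t) gives 0.77(28+t) = t, so 0.23·t = 0.77×28.
t* = 0.77×28/0.23 = 93.74 min.

93.74 min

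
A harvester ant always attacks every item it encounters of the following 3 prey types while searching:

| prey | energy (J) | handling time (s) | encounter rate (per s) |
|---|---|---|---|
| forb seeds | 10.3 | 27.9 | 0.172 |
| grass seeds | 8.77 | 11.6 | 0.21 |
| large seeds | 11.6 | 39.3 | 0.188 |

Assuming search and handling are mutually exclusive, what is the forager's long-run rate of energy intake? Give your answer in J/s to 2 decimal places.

R = Σλ_iE_i / (1 + Σλ_ih_i)
Numerator: 0.172×10.3 + 0.21×8.77 + 0.188×11.6 = 5.794
Denominator: 1 + 0.172×27.9 + 0.21×11.6 + 0.188×39.3 = 15.62
R = 5.794/15.62 = 0.3709 J/s

0.37 J/s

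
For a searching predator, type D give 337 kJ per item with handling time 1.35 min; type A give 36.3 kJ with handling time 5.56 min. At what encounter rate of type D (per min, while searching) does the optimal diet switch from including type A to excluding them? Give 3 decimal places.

0.020 per min

At the threshold, the rate on type D alone equals the profitability of type A: λ·337/(1 + λ·1.35) = 36.3/5.56 = 6.529.
Rearranging, λ(337 − 6.529×1.35) = 6.529, so λ = 6.529/328.2 = 0.01989 per min.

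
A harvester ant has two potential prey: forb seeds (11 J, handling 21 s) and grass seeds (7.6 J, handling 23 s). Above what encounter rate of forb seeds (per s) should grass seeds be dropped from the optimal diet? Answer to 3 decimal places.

0.081 per s

The zero-one rule: include grass seeds iff E₂/h₂ > λE₁/(1+λh₁). Equality gives the switch point.
λE₁h₂ = E₂ + λE₂h₁ ⇒ λ = E₂/(E₁h₂ − E₂h₁) = 7.6/(253 − 159.6) = 0.08137 per s.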